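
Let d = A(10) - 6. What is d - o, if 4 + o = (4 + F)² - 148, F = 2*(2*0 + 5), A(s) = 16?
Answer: -34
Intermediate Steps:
F = 10 (F = 2*(0 + 5) = 2*5 = 10)
d = 10 (d = 16 - 6 = 10)
o = 44 (o = -4 + ((4 + 10)² - 148) = -4 + (14² - 148) = -4 + (196 - 148) = -4 + 48 = 44)
d - o = 10 - 1*44 = 10 - 44 = -34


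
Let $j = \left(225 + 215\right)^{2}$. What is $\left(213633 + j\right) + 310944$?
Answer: $718177$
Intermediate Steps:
$j = 193600$ ($j = 440^{2} = 193600$)
$\left(213633 + j\right) + 310944 = \left(213633 + 193600\right) + 310944 = 407233 + 310944 = 718177$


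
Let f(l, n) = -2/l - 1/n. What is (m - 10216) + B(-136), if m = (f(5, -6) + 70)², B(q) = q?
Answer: -4936151/900 ≈ -5484.6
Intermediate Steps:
f(l, n) = -1/n - 2/l
m = 4380649/900 (m = ((-1/(-6) - 2/5) + 70)² = ((-1*(-⅙) - 2*⅕) + 70)² = ((⅙ - ⅖) + 70)² = (-7/30 + 70)² = (2093/30)² = 4380649/900 ≈ 4867.4)
(m - 10216) + B(-136) = (4380649/900 - 10216) - 136 = -4813751/900 - 136 = -4936151/900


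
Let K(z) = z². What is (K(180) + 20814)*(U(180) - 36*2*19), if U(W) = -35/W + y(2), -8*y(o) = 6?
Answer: -218541029/3 ≈ -7.2847e+7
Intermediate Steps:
y(o) = -¾ (y(o) = -⅛*6 = -¾)
U(W) = -¾ - 35/W (U(W) = -35/W - ¾ = -¾ - 35/W)
(K(180) + 20814)*(U(180) - 36*2*19) = (180² + 20814)*((-¾ - 35/180) - 36*2*19) = (32400 + 20814)*((-¾ - 35*1/180) - 72*19) = 53214*((-¾ - 7/36) - 1368) = 53214*(-17/18 - 1368) = 53214*(-24641/18) = -218541029/3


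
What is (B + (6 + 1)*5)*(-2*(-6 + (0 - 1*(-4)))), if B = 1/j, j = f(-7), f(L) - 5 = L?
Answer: 138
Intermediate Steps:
f(L) = 5 + L
j = -2 (j = 5 - 7 = -2)
B = -½ (B = 1/(-2) = -½ ≈ -0.50000)
(B + (6 + 1)*5)*(-2*(-6 + (0 - 1*(-4)))) = (-½ + (6 + 1)*5)*(-2*(-6 + (0 - 1*(-4)))) = (-½ + 7*5)*(-2*(-6 + (0 + 4))) = (-½ + 35)*(-2*(-6 + 4)) = 69*(-2*(-2))/2 = (69/2)*4 = 138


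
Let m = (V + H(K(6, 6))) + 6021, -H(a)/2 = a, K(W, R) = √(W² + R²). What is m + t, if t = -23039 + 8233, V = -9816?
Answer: -18601 - 12*√2 ≈ -18618.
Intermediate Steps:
K(W, R) = √(R² + W²)
H(a) = -2*a
m = -3795 - 12*√2 (m = (-9816 - 2*√(6² + 6²)) + 6021 = (-9816 - 2*√(36 + 36)) + 6021 = (-9816 - 12*√2) + 6021 = -3795 - 12*√2 ≈ -3812.0)
t = -14806
m + t = (-3795 - 12*√2) - 14806 = -18601 - 12*√2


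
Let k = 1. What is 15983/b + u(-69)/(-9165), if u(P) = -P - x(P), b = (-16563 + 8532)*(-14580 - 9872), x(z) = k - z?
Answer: 114286069/599922606660 ≈ 0.00019050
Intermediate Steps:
x(z) = 1 - z
b = 196374012 (b = -8031*(-24452) = 196374012)
u(P) = -1 (u(P) = -P - (1 - P) = -P + (-1 + P) = -1)
15983/b + u(-69)/(-9165) = 15983/196374012 - 1/(-9165) = 15983*(1/196374012) - 1*(-1/9165) = 15983/196374012 + 1/9165 = 114286069/599922606660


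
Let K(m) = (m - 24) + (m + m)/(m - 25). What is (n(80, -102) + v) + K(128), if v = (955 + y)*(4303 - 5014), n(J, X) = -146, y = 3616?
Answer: -334752113/103 ≈ -3.2500e+6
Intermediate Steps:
K(m) = -24 + m + 2*m/(-25 + m) (K(m) = (-24 + m) + (2*m)/(-25 + m) = (-24 + m) + 2*m/(-25 + m) = -24 + m + 2*m/(-25 + m))
v = -3249981 (v = (955 + 3616)*(4303 - 5014) = 4571*(-711) = -3249981)
(n(80, -102) + v) + K(128) = (-146 - 3249981) + (600 + 128² - 47*128)/(-25 + 128) = -3250127 + (600 + 16384 - 6016)/103 = -3250127 + (1/103)*10968 = -3250127 + 10968/103 = -334752113/103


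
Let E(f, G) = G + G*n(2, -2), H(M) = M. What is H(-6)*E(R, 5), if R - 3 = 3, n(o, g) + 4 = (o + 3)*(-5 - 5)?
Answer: 1590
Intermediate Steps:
n(o, g) = -34 - 10*o (n(o, g) = -4 + (o + 3)*(-5 - 5) = -4 + (3 + o)*(-10) = -4 + (-30 - 10*o) = -34 - 10*o)
R = 6 (R = 3 + 3 = 6)
E(f, G) = -53*G (E(f, G) = G + G*(-34 - 10*2) = G + G*(-34 - 20) = G + G*(-54) = G - 54*G = -53*G)
H(-6)*E(R, 5) = -(-318)*5 = -6*(-265) = 1590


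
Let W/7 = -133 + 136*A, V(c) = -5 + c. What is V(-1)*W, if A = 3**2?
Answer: -45822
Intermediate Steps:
A = 9
W = 7637 (W = 7*(-133 + 136*9) = 7*(-133 + 1224) = 7*1091 = 7637)
V(-1)*W = (-5 - 1)*7637 = -6*7637 = -45822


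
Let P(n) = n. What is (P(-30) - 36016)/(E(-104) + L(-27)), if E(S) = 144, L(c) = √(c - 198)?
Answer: -576736/2329 + 180230*I/6987 ≈ -247.63 + 25.795*I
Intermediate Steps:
L(c) = √(-198 + c)
(P(-30) - 36016)/(E(-104) + L(-27)) = (-30 - 36016)/(144 + √(-198 - 27)) = -36046/(144 + √(-225)) = -36046*(144 - 15*I)/20961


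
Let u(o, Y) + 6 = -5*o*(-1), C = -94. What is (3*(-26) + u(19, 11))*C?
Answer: -1034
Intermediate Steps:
u(o, Y) = -6 + 5*o (u(o, Y) = -6 - 5*o*(-1) = -6 + 5*o)
(3*(-26) + u(19, 11))*C = (3*(-26) + (-6 + 5*19))*(-94) = (-78 + (-6 + 95))*(-94) = (-78 + 89)*(-94) = 11*(-94) = -1034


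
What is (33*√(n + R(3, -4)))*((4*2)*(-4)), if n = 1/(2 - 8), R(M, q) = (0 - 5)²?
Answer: -176*√894 ≈ -5262.4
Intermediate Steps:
R(M, q) = 25 (R(M, q) = (-5)² = 25)
n = -⅙ (n = 1/(-6) = -⅙ ≈ -0.16667)
(33*√(n + R(3, -4)))*((4*2)*(-4)) = (33*√(-⅙ + 25))*((4*2)*(-4)) = (33*√(149/6))*(8*(-4)) = (33*(√894/6))*(-32) = (11*√894/2)*(-32) = -176*√894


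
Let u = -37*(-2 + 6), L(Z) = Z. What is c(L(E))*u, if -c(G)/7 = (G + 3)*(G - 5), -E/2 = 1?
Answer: -7252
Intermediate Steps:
E = -2 (E = -2*1 = -2)
c(G) = -7*(-5 + G)*(3 + G) (c(G) = -7*(G + 3)*(G - 5) = -7*(3 + G)*(-5 + G) = -7*(-5 + G)*(3 + G))
u = -148 (u = -37*4 = -148)
c(L(E))*u = (105 - 7*(-2)² + 14*(-2))*(-148) = (105 - 7*4 - 28)*(-148) = (105 - 28 - 28)*(-148) = 49*(-148) = -7252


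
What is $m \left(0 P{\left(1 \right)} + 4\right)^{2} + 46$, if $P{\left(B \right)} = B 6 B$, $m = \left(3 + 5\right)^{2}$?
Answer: $1070$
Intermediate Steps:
$m = 64$ ($m = 8^{2} = 64$)
$P{\left(B \right)} = 6 B^{2}$ ($P{\left(B \right)} = 6 B B = 6 B^{2}$)
$m \left(0 P{\left(1 \right)} + 4\right)^{2} + 46 = 64 \left(0 \cdot 6 \cdot 1^{2} + 4\right)^{2} + 46 = 64 \left(0 \cdot 6 \cdot 1 + 4\right)^{2} + 46 = 64 \left(0 \cdot 6 + 4\right)^{2} + 46 = 64 \left(0 + 4\right)^{2} + 46 = 64 \cdot 4^{2} + 46 = 64 \cdot 16 + 46 = 1024 + 46 = 1070$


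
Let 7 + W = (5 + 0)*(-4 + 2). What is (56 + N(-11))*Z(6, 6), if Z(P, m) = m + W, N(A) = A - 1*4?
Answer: -451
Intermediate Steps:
N(A) = -4 + A (N(A) = A - 4 = -4 + A)
W = -17 (W = -7 + (5 + 0)*(-4 + 2) = -7 + 5*(-2) = -7 - 10 = -17)
Z(P, m) = -17 + m (Z(P, m) = m - 17 = -17 + m)
(56 + N(-11))*Z(6, 6) = (56 + (-4 - 11))*(-17 + 6) = (56 - 15)*(-11) = 41*(-11) = -451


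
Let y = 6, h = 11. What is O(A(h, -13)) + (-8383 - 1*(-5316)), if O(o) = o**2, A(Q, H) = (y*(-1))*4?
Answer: -2491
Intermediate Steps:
A(Q, H) = -24 (A(Q, H) = (6*(-1))*4 = -6*4 = -24)
O(A(h, -13)) + (-8383 - 1*(-5316)) = (-24)**2 + (-8383 - 1*(-5316)) = 576 + (-8383 + 5316) = 576 - 3067 = -2491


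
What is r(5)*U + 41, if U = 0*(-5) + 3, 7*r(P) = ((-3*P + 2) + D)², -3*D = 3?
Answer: 125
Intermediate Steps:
D = -1 (D = -⅓*3 = -1)
r(P) = (1 - 3*P)²/7 (r(P) = ((-3*P + 2) - 1)²/7 = ((2 - 3*P) - 1)²/7 = (1 - 3*P)²/7)
U = 3 (U = 0 + 3 = 3)
r(5)*U + 41 = ((-1 + 3*5)²/7)*3 + 41 = ((-1 + 15)²/7)*3 + 41 = ((⅐)*14²)*3 + 41 = ((⅐)*196)*3 + 41 = 28*3 + 41 = 84 + 41 = 125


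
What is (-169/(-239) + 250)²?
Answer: 3590286561/57121 ≈ 62854.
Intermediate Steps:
(-169/(-239) + 250)² = (-169*(-1/239) + 250)² = (169/239 + 250)² = (59919/239)² = 3590286561/57121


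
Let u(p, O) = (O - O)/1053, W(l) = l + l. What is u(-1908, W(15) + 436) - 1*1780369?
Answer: -1780369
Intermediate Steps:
W(l) = 2*l
u(p, O) = 0 (u(p, O) = 0*(1/1053) = 0)
u(-1908, W(15) + 436) - 1*1780369 = 0 - 1*1780369 = 0 - 1780369 = -1780369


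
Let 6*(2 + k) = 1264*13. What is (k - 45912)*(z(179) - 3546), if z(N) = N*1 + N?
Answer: 412928888/3 ≈ 1.3764e+8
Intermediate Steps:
z(N) = 2*N (z(N) = N + N = 2*N)
k = 8210/3 (k = -2 + (1264*13)/6 = -2 + (⅙)*16432 = -2 + 8216/3 = 8210/3 ≈ 2736.7)
(k - 45912)*(z(179) - 3546) = (8210/3 - 45912)*(2*179 - 3546) = -129526*(358 - 3546)/3 = -129526/3*(-3188) = 412928888/3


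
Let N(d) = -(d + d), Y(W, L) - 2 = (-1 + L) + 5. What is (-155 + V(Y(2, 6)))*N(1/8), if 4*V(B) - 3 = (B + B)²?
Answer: 41/16 ≈ 2.5625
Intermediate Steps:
Y(W, L) = 6 + L (Y(W, L) = 2 + ((-1 + L) + 5) = 2 + (4 + L) = 6 + L)
N(d) = -2*d
V(B) = ¾ + B² (V(B) = ¾ + (B + B)²/4 = ¾ + (2*B)²/4 = ¾ + (4*B²)/4 = ¾ + B²)
(-155 + V(Y(2, 6)))*N(1/8) = (-155 + (¾ + (6 + 6)²))*(-2/8) = (-155 + (¾ + 12²))*(-2*⅛) = (-155 + (¾ + 144))*(-¼) = (-155 + 579/4)*(-¼) = -41/4*(-¼) = 41/16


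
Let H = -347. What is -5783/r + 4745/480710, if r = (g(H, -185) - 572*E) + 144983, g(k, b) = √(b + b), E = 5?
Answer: -59850049905327/1941967210448858 + 5783*I*√370/20198947499 ≈ -0.030819 + 5.5071e-6*I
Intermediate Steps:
g(k, b) = √2*√b (g(k, b) = √(2*b) = √2*√b)
r = 142123 + I*√370 (r = (√2*√(-185) - 572*5) + 144983 = (√2*(I*√185) - 2860) + 144983 = (I*√370 - 2860) + 144983 = (-2860 + I*√370) + 144983 = 142123 + I*√370 ≈ 1.4212e+5 + 19.235*I)
-5783/r + 4745/480710 = -5783/(142123 + I*√370) + 4745/480710 = -5783/(142123 + I*√370) + 4745*(1/480710) = -5783/(142123 + I*√370) + 949/96142 = 949/96142 - 5783/(142123 + I*√370)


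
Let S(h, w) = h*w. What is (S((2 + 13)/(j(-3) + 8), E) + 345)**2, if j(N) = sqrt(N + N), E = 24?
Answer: 225*(-20045*I + 4784*sqrt(6))/(-29*I + 8*sqrt(6)) ≈ 1.4895e+5 - 9728.8*I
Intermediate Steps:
j(N) = sqrt(2)*sqrt(N) (j(N) = sqrt(2*N) = sqrt(2)*sqrt(N))
(S((2 + 13)/(j(-3) + 8), E) + 345)**2 = (((2 + 13)/(sqrt(2)*sqrt(-3) + 8))*24 + 345)**2 = ((15/(sqrt(2)*(I*sqrt(3)) + 8))*24 + 345)**2 = ((15/(I*sqrt(6) + 8))*24 + 345)**2 = ((15/(8 + I*sqrt(6)))*24 + 345)**2 = (360/(8 + I*sqrt(6)) + 345)**2 = (345 + 360/(8 + I*sqrt(6)))**2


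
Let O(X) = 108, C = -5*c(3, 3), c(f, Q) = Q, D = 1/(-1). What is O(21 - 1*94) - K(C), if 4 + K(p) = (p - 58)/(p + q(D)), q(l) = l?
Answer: 1719/16 ≈ 107.44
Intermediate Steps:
D = -1 (D = 1*(-1) = -1)
C = -15 (C = -5*3 = -15)
K(p) = -4 + (-58 + p)/(-1 + p) (K(p) = -4 + (p - 58)/(p - 1) = -4 + (-58 + p)/(-1 + p))
O(21 - 1*94) - K(C) = 108 - 3*(-18 - 1*(-15))/(-1 - 15) = 108 - 3*(-18 + 15)/(-16) = 108 - 3*(-1)*(-3)/16 = 108 - 1*9/16 = 108 - 9/16 = 1719/16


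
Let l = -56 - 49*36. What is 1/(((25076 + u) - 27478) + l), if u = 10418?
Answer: 1/6196 ≈ 0.00016139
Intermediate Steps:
l = -1820 (l = -56 - 1764 = -1820)
1/(((25076 + u) - 27478) + l) = 1/(((25076 + 10418) - 27478) - 1820) = 1/((35494 - 27478) - 1820) = 1/(8016 - 1820) = 1/6196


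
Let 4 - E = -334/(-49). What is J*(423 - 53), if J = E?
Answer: -51060/49 ≈ -1042.0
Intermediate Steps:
E = -138/49 (E = 4 - (-334)/(-49) = 4 - (-334)*(-1)/49 = 4 - 1*334/49 = 4 - 334/49 = -138/49 ≈ -2.8163)
J = -138/49 ≈ -2.8163
J*(423 - 53) = -138*(423 - 53)/49 = -138/49*370 = -51060/49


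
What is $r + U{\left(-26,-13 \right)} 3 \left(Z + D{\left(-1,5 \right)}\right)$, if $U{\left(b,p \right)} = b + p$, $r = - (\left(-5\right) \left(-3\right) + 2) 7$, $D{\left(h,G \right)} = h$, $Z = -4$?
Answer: $466$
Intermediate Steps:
$r = -119$ ($r = - (15 + 2) 7 = \left(-1\right) 17 \cdot 7 = \left(-17\right) 7 = -119$)
$r + U{\left(-26,-13 \right)} 3 \left(Z + D{\left(-1,5 \right)}\right) = -119 + \left(-26 - 13\right) 3 \left(-4 - 1\right) = -119 - 39 \cdot 3 \left(-5\right) = -119 - -585 = -119 + 585 = 466$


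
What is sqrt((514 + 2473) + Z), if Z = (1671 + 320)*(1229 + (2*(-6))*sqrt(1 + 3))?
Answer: sqrt(2402142) ≈ 1549.9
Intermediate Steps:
Z = 2399155 (Z = 1991*(1229 - 12*sqrt(4)) = 1991*(1229 - 12*2) = 1991*(1229 - 24) = 1991*1205 = 2399155)
sqrt((514 + 2473) + Z) = sqrt((514 + 2473) + 2399155) = sqrt(2987 + 2399155) = sqrt(2402142)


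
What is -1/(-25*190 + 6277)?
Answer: -1/1527 ≈ -0.00065488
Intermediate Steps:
-1/(-25*190 + 6277) = -1/(-4750 + 6277) = -1/1527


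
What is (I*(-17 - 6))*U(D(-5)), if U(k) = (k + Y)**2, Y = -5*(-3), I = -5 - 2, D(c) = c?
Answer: 16100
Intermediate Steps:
I = -7
Y = 15
U(k) = (15 + k)**2 (U(k) = (k + 15)**2 = (15 + k)**2)
(I*(-17 - 6))*U(D(-5)) = (-7*(-17 - 6))*(15 - 5)**2 = -7*(-23)*10**2 = 161*100 = 16100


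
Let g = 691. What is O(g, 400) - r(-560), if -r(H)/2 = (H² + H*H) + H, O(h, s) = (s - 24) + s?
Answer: 1254056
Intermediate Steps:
O(h, s) = -24 + 2*s (O(h, s) = (-24 + s) + s = -24 + 2*s)
r(H) = -4*H² - 2*H (r(H) = -2*((H² + H*H) + H) = -2*((H² + H²) + H) = -2*(2*H² + H) = -2*(H + 2*H²) = -4*H² - 2*H)
O(g, 400) - r(-560) = (-24 + 2*400) - (-2)*(-560)*(1 + 2*(-560)) = (-24 + 800) - (-2)*(-560)*(1 - 1120) = 776 - (-2)*(-560)*(-1119) = 776 - 1*(-1253280) = 776 + 1253280 = 1254056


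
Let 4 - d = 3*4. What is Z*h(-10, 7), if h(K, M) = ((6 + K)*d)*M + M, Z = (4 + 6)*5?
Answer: 11550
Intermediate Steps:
d = -8 (d = 4 - 3*4 = 4 - 1*12 = 4 - 12 = -8)
Z = 50 (Z = 10*5 = 50)
h(K, M) = M + M*(-48 - 8*K) (h(K, M) = ((6 + K)*(-8))*M + M = (-48 - 8*K)*M + M = M*(-48 - 8*K) + M = M + M*(-48 - 8*K))
Z*h(-10, 7) = 50*(7*(-47 - 8*(-10))) = 50*(7*(-47 + 80)) = 50*(7*33) = 50*231 = 11550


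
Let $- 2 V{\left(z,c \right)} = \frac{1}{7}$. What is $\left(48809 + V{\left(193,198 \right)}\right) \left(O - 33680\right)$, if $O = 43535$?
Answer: $\frac{6734167875}{14} \approx 4.8101 \cdot 10^{8}$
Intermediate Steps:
$V{\left(z,c \right)} = - \frac{1}{14}$ ($V{\left(z,c \right)} = - \frac{1}{2 \cdot 7} = \left(- \frac{1}{2}\right) \frac{1}{7} = - \frac{1}{14}$)
$\left(48809 + V{\left(193,198 \right)}\right) \left(O - 33680\right) = \left(48809 - \frac{1}{14}\right) \left(43535 - 33680\right) = \frac{683325}{14} \cdot 9855 = \frac{6734167875}{14}$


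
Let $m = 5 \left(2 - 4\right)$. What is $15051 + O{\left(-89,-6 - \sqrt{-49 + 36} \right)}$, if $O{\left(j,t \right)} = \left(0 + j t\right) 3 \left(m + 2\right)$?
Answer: $2235 - 2136 i \sqrt{13} \approx 2235.0 - 7701.5 i$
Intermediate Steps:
$m = -10$ ($m = 5 \left(-2\right) = -10$)
$O{\left(j,t \right)} = - 24 j t$ ($O{\left(j,t \right)} = \left(0 + j t\right) 3 \left(-10 + 2\right) = j t 3 \left(-8\right) = 3 j t \left(-8\right) = - 24 j t$)
$15051 + O{\left(-89,-6 - \sqrt{-49 + 36} \right)} = 15051 - - 2136 \left(-6 - \sqrt{-49 + 36}\right) = 15051 - - 2136 \left(-6 - \sqrt{-13}\right) = 15051 - - 2136 \left(-6 - i \sqrt{13}\right) = 15051 - \left(12816 + 2136 i \sqrt{13}\right) = 2235 - 2136 i \sqrt{13}$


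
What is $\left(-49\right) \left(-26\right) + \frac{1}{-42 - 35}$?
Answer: $\frac{98097}{77} \approx 1274.0$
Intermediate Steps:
$\left(-49\right) \left(-26\right) + \frac{1}{-42 - 35} = 1274 + \frac{1}{-77} = 1274 - \frac{1}{77} = \frac{98097}{77}$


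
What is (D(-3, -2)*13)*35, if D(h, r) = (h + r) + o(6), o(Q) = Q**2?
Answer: 14105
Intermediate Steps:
D(h, r) = 36 + h + r (D(h, r) = (h + r) + 6**2 = (h + r) + 36 = 36 + h + r)
(D(-3, -2)*13)*35 = ((36 - 3 - 2)*13)*35 = (31*13)*35 = 403*35 = 14105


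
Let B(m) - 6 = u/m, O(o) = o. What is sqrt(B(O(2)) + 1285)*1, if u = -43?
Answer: sqrt(5078)/2 ≈ 35.630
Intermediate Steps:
B(m) = 6 - 43/m
sqrt(B(O(2)) + 1285)*1 = sqrt((6 - 43/2) + 1285)*1 = sqrt(-31/2 + 1285)*1 = sqrt(2539/2)*1 = (sqrt(5078)/2)*1 = sqrt(5078)/2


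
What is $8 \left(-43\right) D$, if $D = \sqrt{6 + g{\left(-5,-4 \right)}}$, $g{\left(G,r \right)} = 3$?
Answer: $-1032$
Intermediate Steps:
$D = 3$ ($D = \sqrt{6 + 3} = \sqrt{9} = 3$)
$8 \left(-43\right) D = 8 \left(-43\right) 3 = \left(-344\right) 3 = -1032$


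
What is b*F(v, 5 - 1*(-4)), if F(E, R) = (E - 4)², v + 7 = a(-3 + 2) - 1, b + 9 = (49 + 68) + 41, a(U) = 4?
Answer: 9536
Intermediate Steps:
b = 149 (b = -9 + ((49 + 68) + 41) = -9 + (117 + 41) = -9 + 158 = 149)
v = -4 (v = -7 + (4 - 1) = -7 + 3 = -4)
F(E, R) = (-4 + E)²
b*F(v, 5 - 1*(-4)) = 149*(-4 - 4)² = 149*(-8)² = 149*64 = 9536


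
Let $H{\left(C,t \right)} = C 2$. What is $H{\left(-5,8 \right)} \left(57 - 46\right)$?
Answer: $-110$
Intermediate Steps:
$H{\left(C,t \right)} = 2 C$
$H{\left(-5,8 \right)} \left(57 - 46\right) = 2 \left(-5\right) \left(57 - 46\right) = \left(-10\right) 11 = -110$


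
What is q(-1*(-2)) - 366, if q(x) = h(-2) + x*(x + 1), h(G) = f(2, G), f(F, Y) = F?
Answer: -358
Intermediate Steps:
h(G) = 2
q(x) = 2 + x*(1 + x) (q(x) = 2 + x*(x + 1) = 2 + x*(1 + x))
q(-1*(-2)) - 366 = (2 - 1*(-2) + (-1*(-2))²) - 366 = (2 + 2 + 2²) - 366 = (2 + 2 + 4) - 366 = 8 - 366 = -358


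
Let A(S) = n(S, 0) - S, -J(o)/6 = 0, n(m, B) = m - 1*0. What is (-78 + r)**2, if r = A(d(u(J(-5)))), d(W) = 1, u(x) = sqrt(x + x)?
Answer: 6084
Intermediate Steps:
n(m, B) = m (n(m, B) = m + 0 = m)
J(o) = 0 (J(o) = -6*0 = 0)
u(x) = sqrt(2)*sqrt(x) (u(x) = sqrt(2*x) = sqrt(2)*sqrt(x))
A(S) = 0 (A(S) = S - S = 0)
r = 0
(-78 + r)**2 = (-78 + 0)**2 = (-78)**2 = 6084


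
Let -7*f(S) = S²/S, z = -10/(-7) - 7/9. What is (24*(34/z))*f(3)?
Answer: -22032/41 ≈ -537.37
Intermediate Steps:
z = 41/63 (z = -10*(-⅐) - 7*⅑ = 10/7 - 7/9 = 41/63 ≈ 0.65079)
f(S) = -S/7 (f(S) = -S²/(7*S) = -S/7)
(24*(34/z))*f(3) = (24*(34/(41/63)))*(-⅐*3) = (24*(34*(63/41)))*(-3/7) = (24*(2142/41))*(-3/7) = (51408/41)*(-3/7) = -22032/41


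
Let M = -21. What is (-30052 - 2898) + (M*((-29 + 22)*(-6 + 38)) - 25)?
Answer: -28271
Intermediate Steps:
(-30052 - 2898) + (M*((-29 + 22)*(-6 + 38)) - 25) = (-30052 - 2898) + (-21*(-29 + 22)*(-6 + 38) - 25) = -32950 + (-(-147)*32 - 25) = -32950 + (-21*(-224) - 25) = -32950 + (4704 - 25) = -32950 + 4679 = -28271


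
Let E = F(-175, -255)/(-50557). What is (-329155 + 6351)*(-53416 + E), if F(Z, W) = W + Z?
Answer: 871749078838728/50557 ≈ 1.7243e+10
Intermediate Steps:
E = 430/50557 (E = (-255 - 175)/(-50557) = -430*(-1/50557) = 430/50557 ≈ 0.0085053)
(-329155 + 6351)*(-53416 + E) = (-329155 + 6351)*(-53416 + 430/50557) = -322804*(-2700552282/50557) = 871749078838728/50557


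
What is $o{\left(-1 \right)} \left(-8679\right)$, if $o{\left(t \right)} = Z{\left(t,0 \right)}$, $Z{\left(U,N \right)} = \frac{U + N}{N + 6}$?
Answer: $\frac{2893}{2} \approx 1446.5$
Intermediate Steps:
$Z{\left(U,N \right)} = \frac{N + U}{6 + N}$
$o{\left(t \right)} = \frac{t}{6}$ ($o{\left(t \right)} = \frac{0 + t}{6 + 0} = \frac{t}{6}$)
$o{\left(-1 \right)} \left(-8679\right) = \frac{1}{6} \left(-1\right) \left(-8679\right) = \left(- \frac{1}{6}\right) \left(-8679\right) = \frac{2893}{2}$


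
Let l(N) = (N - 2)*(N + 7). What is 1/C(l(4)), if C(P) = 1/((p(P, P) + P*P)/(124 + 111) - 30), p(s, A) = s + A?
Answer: -6522/235 ≈ -27.753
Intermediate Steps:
p(s, A) = A + s
l(N) = (-2 + N)*(7 + N)
C(P) = 1/(-30 + P²/235 + 2*P/235) (C(P) = 1/(((P + P) + P*P)/(124 + 111) - 30) = 1/((2*P + P²)/235 - 30) = 1/((P² + 2*P)*(1/235) - 30) = 1/((P²/235 + 2*P/235) - 30) = 1/(-30 + P²/235 + 2*P/235))
1/C(l(4)) = 1/(235/(-7050 + (-14 + 4² + 5*4)² + 2*(-14 + 4² + 5*4))) = 1/(235/(-7050 + (-14 + 16 + 20)² + 2*(-14 + 16 + 20))) = 1/(235/(-7050 + 22² + 2*22)) = 1/(235/(-7050 + 484 + 44)) = 1/(235/(-6522)) = 1/(235*(-1/6522)) = 1/(-235/6522) = -6522/235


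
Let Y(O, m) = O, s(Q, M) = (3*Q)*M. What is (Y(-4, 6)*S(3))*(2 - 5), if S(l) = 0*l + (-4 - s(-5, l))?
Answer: 492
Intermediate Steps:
s(Q, M) = 3*M*Q
S(l) = -4 + 15*l (S(l) = 0*l + (-4 - 3*l*(-5)) = 0 + (-4 - (-15)*l) = 0 + (-4 + 15*l) = -4 + 15*l)
(Y(-4, 6)*S(3))*(2 - 5) = (-4*(-4 + 15*3))*(2 - 5) = -4*(-4 + 45)*(-3) = -4*41*(-3) = -164*(-3) = 492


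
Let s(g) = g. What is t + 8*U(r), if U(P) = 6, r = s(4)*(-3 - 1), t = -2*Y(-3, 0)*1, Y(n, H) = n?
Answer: 54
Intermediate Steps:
t = 6 (t = -2*(-3)*1 = 6*1 = 6)
r = -16 (r = 4*(-3 - 1) = 4*(-4) = -16)
t + 8*U(r) = 6 + 8*6 = 6 + 48 = 54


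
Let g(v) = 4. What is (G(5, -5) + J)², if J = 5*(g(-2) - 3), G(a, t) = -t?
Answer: 100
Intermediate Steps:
J = 5 (J = 5*(4 - 3) = 5*1 = 5)
(G(5, -5) + J)² = (-1*(-5) + 5)² = (5 + 5)² = 10² = 100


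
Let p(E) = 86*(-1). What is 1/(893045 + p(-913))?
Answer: 1/892959 ≈ 1.1199e-6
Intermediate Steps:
p(E) = -86
1/(893045 + p(-913)) = 1/(893045 - 86) = 1/892959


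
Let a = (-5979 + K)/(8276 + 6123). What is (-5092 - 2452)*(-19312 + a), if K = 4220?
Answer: 2097799663368/14399 ≈ 1.4569e+8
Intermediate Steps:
a = -1759/14399 (a = (-5979 + 4220)/(8276 + 6123) = -1759/14399 ≈ -0.12216)
(-5092 - 2452)*(-19312 + a) = (-5092 - 2452)*(-19312 - 1759/14399) = -7544*(-278075247/14399) = 2097799663368/14399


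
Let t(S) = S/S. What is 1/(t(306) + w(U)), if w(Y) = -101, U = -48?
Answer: -1/100 ≈ -0.010000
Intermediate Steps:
t(S) = 1
1/(t(306) + w(U)) = 1/(1 - 101) = 1/(-100) = -1/100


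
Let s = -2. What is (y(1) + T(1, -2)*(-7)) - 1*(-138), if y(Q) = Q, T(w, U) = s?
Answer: 153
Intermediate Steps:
T(w, U) = -2
(y(1) + T(1, -2)*(-7)) - 1*(-138) = (1 - 2*(-7)) - 1*(-138) = (1 + 14) + 138 = 15 + 138 = 153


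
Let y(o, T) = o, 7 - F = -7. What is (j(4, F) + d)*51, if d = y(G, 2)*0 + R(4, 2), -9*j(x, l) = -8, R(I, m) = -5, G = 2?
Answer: -629/3 ≈ -209.67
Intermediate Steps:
F = 14 (F = 7 - 1*(-7) = 7 + 7 = 14)
j(x, l) = 8/9 (j(x, l) = -1/9*(-8) = 8/9)
d = -5 (d = 2*0 - 5 = 0 - 5 = -5)
(j(4, F) + d)*51 = (8/9 - 5)*51 = -37/9*51 = -629/3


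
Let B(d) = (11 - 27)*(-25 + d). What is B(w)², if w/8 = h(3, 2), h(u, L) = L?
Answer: 20736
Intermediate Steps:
w = 16 (w = 8*2 = 16)
B(d) = 400 - 16*d (B(d) = -16*(-25 + d) = 400 - 16*d)
B(w)² = (400 - 16*16)² = (400 - 256)² = 144² = 20736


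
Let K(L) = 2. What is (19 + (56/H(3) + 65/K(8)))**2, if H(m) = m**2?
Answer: 1079521/324 ≈ 3331.9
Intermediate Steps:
(19 + (56/H(3) + 65/K(8)))**2 = (19 + (56/(3**2) + 65/2))**2 = (19 + (56/9 + 65*(1/2)))**2 = (19 + (56*(1/9) + 65/2))**2 = (19 + (56/9 + 65/2))**2 = (19 + 697/18)**2 = (1039/18)**2 = 1079521/324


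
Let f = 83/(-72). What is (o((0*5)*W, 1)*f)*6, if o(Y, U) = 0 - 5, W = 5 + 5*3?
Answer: 415/12 ≈ 34.583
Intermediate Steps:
W = 20 (W = 5 + 15 = 20)
f = -83/72 (f = 83*(-1/72) = -83/72 ≈ -1.1528)
o(Y, U) = -5
(o((0*5)*W, 1)*f)*6 = -5*(-83/72)*6 = (415/72)*6 = 415/12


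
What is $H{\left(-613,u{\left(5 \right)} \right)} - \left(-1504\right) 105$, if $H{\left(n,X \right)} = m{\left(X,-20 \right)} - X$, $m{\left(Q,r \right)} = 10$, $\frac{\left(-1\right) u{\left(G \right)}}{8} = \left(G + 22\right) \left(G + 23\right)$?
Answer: $163978$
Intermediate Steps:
$u{\left(G \right)} = - 8 \left(22 + G\right) \left(23 + G\right)$ ($u{\left(G \right)} = - 8 \left(G + 22\right) \left(G + 23\right) = - 8 \left(22 + G\right) \left(23 + G\right)$)
$H{\left(n,X \right)} = 10 - X$
$H{\left(-613,u{\left(5 \right)} \right)} - \left(-1504\right) 105 = \left(10 - \left(-4048 - 1800 - 8 \cdot 5^{2}\right)\right) - \left(-1504\right) 105 = \left(10 - \left(-4048 - 1800 - 200\right)\right) - -157920 = \left(10 - \left(-4048 - 1800 - 200\right)\right) + 157920 = \left(10 - -6048\right) + 157920 = \left(10 + 6048\right) + 157920 = 6058 + 157920 = 163978$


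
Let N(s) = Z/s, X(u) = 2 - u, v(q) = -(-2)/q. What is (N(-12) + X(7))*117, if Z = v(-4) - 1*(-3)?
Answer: -4875/8 ≈ -609.38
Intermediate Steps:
v(q) = 2/q
Z = 5/2 (Z = 2/(-4) - 1*(-3) = 2*(-¼) + 3 = -½ + 3 = 5/2 ≈ 2.5000)
N(s) = 5/(2*s)
(N(-12) + X(7))*117 = ((5/2)/(-12) + (2 - 1*7))*117 = ((5/2)*(-1/12) + (2 - 7))*117 = (-5/24 - 5)*117 = -125/24*117 = -4875/8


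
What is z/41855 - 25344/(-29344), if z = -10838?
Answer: 23210714/38381035 ≈ 0.60474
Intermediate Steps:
z/41855 - 25344/(-29344) = -10838/41855 - 25344/(-29344) = -10838*1/41855 - 25344*(-1/29344) = -10838/41855 + 792/917 = 23210714/38381035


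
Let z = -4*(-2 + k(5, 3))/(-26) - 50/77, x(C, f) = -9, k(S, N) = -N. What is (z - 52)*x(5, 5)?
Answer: 481248/1001 ≈ 480.77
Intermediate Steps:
z = -1420/1001 (z = -4*(-2 - 1*3)/(-26) - 50/77 = -4*(-2 - 3)*(-1/26) - 50*1/77 = -4*(-5)*(-1/26) - 50/77 = 20*(-1/26) - 50/77 = -10/13 - 50/77 = -1420/1001 ≈ -1.4186)
(z - 52)*x(5, 5) = (-1420/1001 - 52)*(-9) = -53472/1001*(-9) = 481248/1001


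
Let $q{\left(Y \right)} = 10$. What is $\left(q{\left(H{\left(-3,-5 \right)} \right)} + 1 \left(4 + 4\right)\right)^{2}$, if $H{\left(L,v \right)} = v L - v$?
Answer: $324$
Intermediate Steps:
$H{\left(L,v \right)} = - v + L v$ ($H{\left(L,v \right)} = L v - v = - v + L v$)
$\left(q{\left(H{\left(-3,-5 \right)} \right)} + 1 \left(4 + 4\right)\right)^{2} = \left(10 + 1 \left(4 + 4\right)\right)^{2} = \left(10 + 1 \cdot 8\right)^{2} = \left(10 + 8\right)^{2} = 18^{2} = 324$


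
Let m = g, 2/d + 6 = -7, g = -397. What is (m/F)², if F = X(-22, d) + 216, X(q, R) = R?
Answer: 26635921/7873636 ≈ 3.3829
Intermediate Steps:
d = -2/13 (d = 2/(-6 - 7) = 2/(-13) = 2*(-1/13) = -2/13 ≈ -0.15385)
m = -397
F = 2806/13 (F = -2/13 + 216 = 2806/13 ≈ 215.85)
(m/F)² = (-397/2806/13)² = (-397*13/2806)² = (-5161/2806)² = 26635921/7873636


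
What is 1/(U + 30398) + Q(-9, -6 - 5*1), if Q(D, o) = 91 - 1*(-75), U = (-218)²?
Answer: 12935053/77922 ≈ 166.00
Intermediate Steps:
U = 47524
Q(D, o) = 166 (Q(D, o) = 91 + 75 = 166)
1/(U + 30398) + Q(-9, -6 - 5*1) = 1/(47524 + 30398) + 166 = 1/77922 + 166 = 12935053/77922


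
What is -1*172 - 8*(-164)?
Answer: 1140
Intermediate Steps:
-1*172 - 8*(-164) = -172 + 1312 = 1140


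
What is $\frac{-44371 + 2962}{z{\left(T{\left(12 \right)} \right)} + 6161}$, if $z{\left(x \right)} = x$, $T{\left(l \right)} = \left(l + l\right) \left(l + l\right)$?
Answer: $- \frac{41409}{6737} \approx -6.1465$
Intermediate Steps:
$T{\left(l \right)} = 4 l^{2}$ ($T{\left(l \right)} = 2 l 2 l = 4 l^{2}$)
$\frac{-44371 + 2962}{z{\left(T{\left(12 \right)} \right)} + 6161} = \frac{-44371 + 2962}{4 \cdot 12^{2} + 6161} = - \frac{41409}{4 \cdot 144 + 6161} = - \frac{41409}{576 + 6161} = - \frac{41409}{6737}$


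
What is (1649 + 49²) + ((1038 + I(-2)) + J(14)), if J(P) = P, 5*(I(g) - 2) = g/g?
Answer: 25521/5 ≈ 5104.2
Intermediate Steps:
I(g) = 11/5 (I(g) = 2 + (g/g)/5 = 2 + (⅕)*1 = 2 + ⅕ = 11/5)
(1649 + 49²) + ((1038 + I(-2)) + J(14)) = (1649 + 49²) + ((1038 + 11/5) + 14) = (1649 + 2401) + (5201/5 + 14) = 4050 + 5271/5 = 25521/5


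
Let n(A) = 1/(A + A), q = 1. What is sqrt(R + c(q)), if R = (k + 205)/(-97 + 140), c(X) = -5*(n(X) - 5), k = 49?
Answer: sqrt(210098)/86 ≈ 5.3298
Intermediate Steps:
n(A) = 1/(2*A)
c(X) = 25 - 5/(2*X) (c(X) = -5*(1/(2*X) - 5) = -5*(-5 + 1/(2*X)) = 25 - 5/(2*X))
R = 254/43 (R = (49 + 205)/(-97 + 140) = 254/43 ≈ 5.9070)
sqrt(R + c(q)) = sqrt(254/43 + (25 - 5/2/1)) = sqrt(254/43 + (25 - 5/2*1)) = sqrt(254/43 + (25 - 5/2)) = sqrt(254/43 + 45/2) = sqrt(2443/86) = sqrt(210098)/86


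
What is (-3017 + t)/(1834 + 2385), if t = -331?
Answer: -3348/4219 ≈ -0.79355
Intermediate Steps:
(-3017 + t)/(1834 + 2385) = (-3017 - 331)/(1834 + 2385) = -3348/4219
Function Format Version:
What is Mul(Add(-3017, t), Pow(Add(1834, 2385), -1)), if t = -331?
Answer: Rational(-3348, 4219) ≈ -0.79355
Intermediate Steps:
Mul(Add(-3017, t), Pow(Add(1834, 2385), -1)) = Mul(Add(-3017, -331), Pow(Add(1834, 2385), -1)) = Mul(-3348, Pow(4219, -1)) = Mul(-3348, Rational(1, 4219)) = Rational(-3348, 4219)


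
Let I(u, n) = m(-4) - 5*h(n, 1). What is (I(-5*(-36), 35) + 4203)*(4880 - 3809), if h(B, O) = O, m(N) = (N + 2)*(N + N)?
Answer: 4513194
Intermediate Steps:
m(N) = 2*N*(2 + N) (m(N) = (2 + N)*(2*N) = 2*N*(2 + N))
I(u, n) = 11 (I(u, n) = 2*(-4)*(2 - 4) - 5*1 = 2*(-4)*(-2) - 5 = 16 - 5 = 11)
(I(-5*(-36), 35) + 4203)*(4880 - 3809) = (11 + 4203)*(4880 - 3809) = 4214*1071 = 4513194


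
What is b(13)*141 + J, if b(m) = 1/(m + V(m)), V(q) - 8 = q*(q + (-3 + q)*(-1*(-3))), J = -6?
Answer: -3339/580 ≈ -5.7569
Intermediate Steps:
V(q) = 8 + q*(-9 + 4*q) (V(q) = 8 + q*(q + (-3 + q)*(-1*(-3))) = 8 + q*(q + (-3 + q)*3) = 8 + q*(q + (-9 + 3*q)) = 8 + q*(-9 + 4*q))
b(m) = 1/(8 - 8*m + 4*m**2) (b(m) = 1/(m + (8 - 9*m + 4*m**2)) = 1/(8 - 8*m + 4*m**2))
b(13)*141 + J = (1/(4*(2 + 13**2 - 2*13)))*141 - 6 = (1/(4*(2 + 169 - 26)))*141 - 6 = ((1/4)/145)*141 - 6 = ((1/4)*(1/145))*141 - 6 = (1/580)*141 - 6 = 141/580 - 6 = -3339/580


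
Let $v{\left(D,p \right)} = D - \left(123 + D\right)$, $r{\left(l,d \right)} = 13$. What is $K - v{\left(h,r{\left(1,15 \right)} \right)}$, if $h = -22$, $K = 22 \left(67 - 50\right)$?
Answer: $497$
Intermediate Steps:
$K = 374$ ($K = 22 \cdot 17 = 374$)
$v{\left(D,p \right)} = -123$
$K - v{\left(h,r{\left(1,15 \right)} \right)} = 374 - -123 = 374 + 123 = 497$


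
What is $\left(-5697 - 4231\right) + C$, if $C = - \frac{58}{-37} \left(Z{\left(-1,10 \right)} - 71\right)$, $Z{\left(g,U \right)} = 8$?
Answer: $- \frac{370990}{37} \approx -10027.0$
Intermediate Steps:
$C = - \frac{3654}{37}$ ($C = - \frac{58}{-37} \left(8 - 71\right) = \left(-58\right) \left(- \frac{1}{37}\right) \left(-63\right) = \frac{58}{37} \left(-63\right) = - \frac{3654}{37} \approx -98.757$)
$\left(-5697 - 4231\right) + C = \left(-5697 - 4231\right) - \frac{3654}{37} = -9928 - \frac{3654}{37} = - \frac{370990}{37}$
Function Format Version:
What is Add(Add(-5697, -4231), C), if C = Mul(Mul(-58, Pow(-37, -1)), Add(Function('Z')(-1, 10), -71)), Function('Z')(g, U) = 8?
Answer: Rational(-370990, 37) ≈ -10027.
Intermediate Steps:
C = Rational(-3654, 37) (C = Mul(Mul(-58, Pow(-37, -1)), Add(8, -71)) = Mul(Mul(-58, Rational(-1, 37)), -63) = Mul(Rational(58, 37), -63) = Rational(-3654, 37) ≈ -98.757)
Add(Add(-5697, -4231), C) = Add(Add(-5697, -4231), Rational(-3654, 37)) = Add(-9928, Rational(-3654, 37)) = Rational(-370990, 37)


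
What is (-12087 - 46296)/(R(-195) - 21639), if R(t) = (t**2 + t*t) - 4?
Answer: -58383/54407 ≈ -1.0731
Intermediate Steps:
R(t) = -4 + 2*t**2 (R(t) = (t**2 + t**2) - 4 = 2*t**2 - 4 = -4 + 2*t**2)
(-12087 - 46296)/(R(-195) - 21639) = (-12087 - 46296)/((-4 + 2*(-195)**2) - 21639) = -58383/((-4 + 2*38025) - 21639) = -58383/((-4 + 76050) - 21639) = -58383/(76046 - 21639) = -58383/54407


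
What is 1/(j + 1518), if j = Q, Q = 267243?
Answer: 1/268761 ≈ 3.7208e-6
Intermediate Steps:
j = 267243
1/(j + 1518) = 1/(267243 + 1518) = 1/268761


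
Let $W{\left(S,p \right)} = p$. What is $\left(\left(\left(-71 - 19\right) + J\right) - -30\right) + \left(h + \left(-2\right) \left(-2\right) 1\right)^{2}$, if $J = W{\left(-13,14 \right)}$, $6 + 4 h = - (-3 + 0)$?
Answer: $- \frac{567}{16} \approx -35.438$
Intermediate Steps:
$h = - \frac{3}{4}$ ($h = - \frac{3}{2} + \frac{\left(-1\right) \left(-3 + 0\right)}{4} = - \frac{3}{2} + \frac{\left(-1\right) \left(-3\right)}{4} = - \frac{3}{2} + \frac{1}{4} \cdot 3 = - \frac{3}{2} + \frac{3}{4} = - \frac{3}{4} \approx -0.75$)
$J = 14$
$\left(\left(\left(-71 - 19\right) + J\right) - -30\right) + \left(h + \left(-2\right) \left(-2\right) 1\right)^{2} = \left(\left(\left(-71 - 19\right) + 14\right) - -30\right) + \left(- \frac{3}{4} + \left(-2\right) \left(-2\right) 1\right)^{2} = \left(\left(-90 + 14\right) + \left(-30 + 60\right)\right) + \left(- \frac{3}{4} + 4 \cdot 1\right)^{2} = \left(-76 + 30\right) + \left(- \frac{3}{4} + 4\right)^{2} = -46 + \left(\frac{13}{4}\right)^{2} = -46 + \frac{169}{16} = - \frac{567}{16}$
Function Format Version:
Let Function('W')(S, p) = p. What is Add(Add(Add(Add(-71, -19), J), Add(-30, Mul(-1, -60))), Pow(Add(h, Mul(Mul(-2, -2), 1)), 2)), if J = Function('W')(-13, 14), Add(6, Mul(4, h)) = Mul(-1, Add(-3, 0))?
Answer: Rational(-567, 16) ≈ -35.438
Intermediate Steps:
h = Rational(-3, 4) (h = Add(Rational(-3, 2), Mul(Rational(1, 4), Mul(-1, Add(-3, 0)))) = Add(Rational(-3, 2), Mul(Rational(1, 4), Mul(-1, -3))) = Add(Rational(-3, 2), Mul(Rational(1, 4), 3)) = Add(Rational(-3, 2), Rational(3, 4)) = Rational(-3, 4) ≈ -0.75000)
J = 14
Add(Add(Add(Add(-71, -19), J), Add(-30, Mul(-1, -60))), Pow(Add(h, Mul(Mul(-2, -2), 1)), 2)) = Add(Add(Add(Add(-71, -19), 14), Add(-30, Mul(-1, -60))), Pow(Add(Rational(-3, 4), Mul(Mul(-2, -2), 1)), 2)) = Add(Add(Add(-90, 14), Add(-30, 60)), Pow(Add(Rational(-3, 4), Mul(4, 1)), 2)) = Add(Add(-76, 30), Pow(Add(Rational(-3, 4), 4), 2)) = Add(-46, Pow(Rational(13, 4), 2)) = Add(-46, Rational(169, 16)) = Rational(-567, 16)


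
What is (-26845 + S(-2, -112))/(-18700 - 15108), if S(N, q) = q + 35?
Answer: 13461/16904 ≈ 0.79632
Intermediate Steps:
S(N, q) = 35 + q
(-26845 + S(-2, -112))/(-18700 - 15108) = (-26845 + (35 - 112))/(-18700 - 15108) = (-26845 - 77)/(-33808) = -26922*(-1/33808) = 13461/16904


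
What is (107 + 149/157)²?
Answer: 287234704/24649 ≈ 11653.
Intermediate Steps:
(107 + 149/157)² = (16948/157)² = 287234704/24649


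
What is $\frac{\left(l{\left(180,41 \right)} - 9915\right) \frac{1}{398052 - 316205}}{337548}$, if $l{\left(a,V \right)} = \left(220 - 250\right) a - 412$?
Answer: $- \frac{15727}{27627291156} \approx -5.6926 \cdot 10^{-7}$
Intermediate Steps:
$l{\left(a,V \right)} = -412 - 30 a$ ($l{\left(a,V \right)} = - 30 a - 412 = -412 - 30 a$)
$\frac{\left(l{\left(180,41 \right)} - 9915\right) \frac{1}{398052 - 316205}}{337548} = \frac{\left(\left(-412 - 5400\right) - 9915\right) \frac{1}{398052 - 316205}}{337548} = \frac{\left(-412 - 5400\right) - 9915}{81847} \cdot \frac{1}{337548} = \left(-5812 - 9915\right) \frac{1}{81847} \cdot \frac{1}{337548} = \left(-15727\right) \frac{1}{81847} \cdot \frac{1}{337548} = \left(- \frac{15727}{81847}\right) \frac{1}{337548} = - \frac{15727}{27627291156}$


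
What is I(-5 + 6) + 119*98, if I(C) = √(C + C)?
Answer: 11662 + √2 ≈ 11663.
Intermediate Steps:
I(C) = √2*√C (I(C) = √(2*C) = √2*√C)
I(-5 + 6) + 119*98 = √2*√(-5 + 6) + 119*98 = √2*√1 + 11662 = √2*1 + 11662 = √2 + 11662 = 11662 + √2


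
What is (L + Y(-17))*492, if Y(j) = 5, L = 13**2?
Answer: 85608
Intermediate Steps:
L = 169
(L + Y(-17))*492 = (169 + 5)*492 = 174*492 = 85608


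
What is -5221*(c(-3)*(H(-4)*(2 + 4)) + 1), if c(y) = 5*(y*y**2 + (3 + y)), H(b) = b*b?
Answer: 67658939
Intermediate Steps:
H(b) = b**2
c(y) = 15 + 5*y + 5*y**3 (c(y) = 5*(y**3 + (3 + y)) = 5*(3 + y + y**3) = 15 + 5*y + 5*y**3)
-5221*(c(-3)*(H(-4)*(2 + 4)) + 1) = -5221*((15 + 5*(-3) + 5*(-3)**3)*((-4)**2*(2 + 4)) + 1) = -5221*((15 - 15 + 5*(-27))*(16*6) + 1) = -5221*((15 - 15 - 135)*96 + 1) = -5221*(-135*96 + 1) = -5221*(-12960 + 1) = -5221*(-12959) = 67658939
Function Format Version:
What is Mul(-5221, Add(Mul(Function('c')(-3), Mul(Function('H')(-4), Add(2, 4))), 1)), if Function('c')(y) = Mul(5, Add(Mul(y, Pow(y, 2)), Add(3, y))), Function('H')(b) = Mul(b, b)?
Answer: 67658939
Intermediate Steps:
Function('H')(b) = Pow(b, 2)
Function('c')(y) = Add(15, Mul(5, y), Mul(5, Pow(y, 3))) (Function('c')(y) = Mul(5, Add(Pow(y, 3), Add(3, y))) = Mul(5, Add(3, y, Pow(y, 3))) = Add(15, Mul(5, y), Mul(5, Pow(y, 3))))
Mul(-5221, Add(Mul(Function('c')(-3), Mul(Function('H')(-4), Add(2, 4))), 1)) = Mul(-5221, Add(Mul(Add(15, Mul(5, -3), Mul(5, Pow(-3, 3))), Mul(Pow(-4, 2), Add(2, 4))), 1)) = Mul(-5221, Add(Mul(Add(15, -15, Mul(5, -27)), Mul(16, 6)), 1)) = Mul(-5221, Add(Mul(Add(15, -15, -135), 96), 1)) = Mul(-5221, Add(Mul(-135, 96), 1)) = Mul(-5221, Add(-12960, 1)) = Mul(-5221, -12959) = 67658939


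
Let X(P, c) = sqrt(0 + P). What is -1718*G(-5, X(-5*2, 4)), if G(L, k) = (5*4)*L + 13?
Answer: 149466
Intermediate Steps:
X(P, c) = sqrt(P)
G(L, k) = 13 + 20*L (G(L, k) = 20*L + 13 = 13 + 20*L)
-1718*G(-5, X(-5*2, 4)) = -1718*(13 + 20*(-5)) = -1718*(13 - 100) = -1718*(-87) = 149466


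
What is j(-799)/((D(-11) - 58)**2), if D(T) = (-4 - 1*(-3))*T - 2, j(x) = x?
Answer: -799/2401 ≈ -0.33278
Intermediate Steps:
D(T) = -2 - T (D(T) = (-4 + 3)*T - 2 = -T - 2 = -2 - T)
j(-799)/((D(-11) - 58)**2) = -799/((-2 - 1*(-11)) - 58)**2 = -799/((-2 + 11) - 58)**2 = -799/(9 - 58)**2 = -799/((-49)**2) = -799/2401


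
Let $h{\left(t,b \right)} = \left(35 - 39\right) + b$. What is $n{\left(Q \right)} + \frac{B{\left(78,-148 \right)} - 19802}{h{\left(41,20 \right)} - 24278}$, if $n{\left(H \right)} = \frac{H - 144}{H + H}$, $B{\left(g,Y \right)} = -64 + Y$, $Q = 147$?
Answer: $\frac{141831}{169834} \approx 0.83512$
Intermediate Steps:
$h{\left(t,b \right)} = -4 + b$
$n{\left(H \right)} = \frac{-144 + H}{2 H}$
$n{\left(Q \right)} + \frac{B{\left(78,-148 \right)} - 19802}{h{\left(41,20 \right)} - 24278} = \frac{-144 + 147}{2 \cdot 147} + \frac{\left(-64 - 148\right) - 19802}{\left(-4 + 20\right) - 24278} = \frac{1}{2} \cdot \frac{1}{147} \cdot 3 + \frac{-212 - 19802}{16 - 24278} = \frac{1}{98} - \frac{20014}{-24262} = \frac{1}{98} - - \frac{10007}{12131} = \frac{1}{98} + \frac{10007}{12131} = \frac{141831}{169834}$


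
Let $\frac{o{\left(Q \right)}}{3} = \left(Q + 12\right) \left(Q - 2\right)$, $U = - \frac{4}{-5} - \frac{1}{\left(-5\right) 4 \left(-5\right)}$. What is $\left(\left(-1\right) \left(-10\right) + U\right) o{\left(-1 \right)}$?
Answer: $- \frac{106821}{100} \approx -1068.2$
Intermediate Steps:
$U = \frac{79}{100}$ ($U = \left(-4\right) \left(- \frac{1}{5}\right) - \frac{1}{\left(-20\right) \left(-5\right)} = \frac{4}{5} - \frac{1}{100} = \frac{79}{100} \approx 0.79$)
$o{\left(Q \right)} = 3 \left(-2 + Q\right) \left(12 + Q\right)$ ($o{\left(Q \right)} = 3 \left(Q + 12\right) \left(Q - 2\right) = 3 \left(12 + Q\right) \left(-2 + Q\right) = 3 \left(-2 + Q\right) \left(12 + Q\right)$)
$\left(\left(-1\right) \left(-10\right) + U\right) o{\left(-1 \right)} = \left(\left(-1\right) \left(-10\right) + \frac{79}{100}\right) \left(-72 + 3 \left(-1\right)^{2} + 30 \left(-1\right)\right) = \left(10 + \frac{79}{100}\right) \left(-72 + 3 \cdot 1 - 30\right) = \frac{1079 \left(-72 + 3 - 30\right)}{100} = \frac{1079}{100} \left(-99\right) = - \frac{106821}{100}$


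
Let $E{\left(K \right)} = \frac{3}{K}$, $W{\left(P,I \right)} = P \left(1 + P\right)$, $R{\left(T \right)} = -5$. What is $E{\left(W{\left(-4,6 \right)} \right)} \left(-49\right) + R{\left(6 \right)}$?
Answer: $- \frac{69}{4} \approx -17.25$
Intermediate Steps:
$E{\left(W{\left(-4,6 \right)} \right)} \left(-49\right) + R{\left(6 \right)} = \frac{3}{\left(-4\right) \left(1 - 4\right)} \left(-49\right) - 5 = \frac{3}{\left(-4\right) \left(-3\right)} \left(-49\right) - 5 = \frac{3}{12} \left(-49\right) - 5 = 3 \cdot \frac{1}{12} \left(-49\right) - 5 = \frac{1}{4} \left(-49\right) - 5 = - \frac{49}{4} - 5 = - \frac{69}{4}$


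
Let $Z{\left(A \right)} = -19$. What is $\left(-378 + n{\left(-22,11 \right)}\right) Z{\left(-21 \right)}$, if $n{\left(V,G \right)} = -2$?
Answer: $7220$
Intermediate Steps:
$\left(-378 + n{\left(-22,11 \right)}\right) Z{\left(-21 \right)} = \left(-378 - 2\right) \left(-19\right) = \left(-380\right) \left(-19\right) = 7220$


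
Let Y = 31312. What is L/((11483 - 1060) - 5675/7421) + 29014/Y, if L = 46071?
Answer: 89926332241/16817894384 ≈ 5.3471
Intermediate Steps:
L/((11483 - 1060) - 5675/7421) + 29014/Y = 46071/((11483 - 1060) - 5675/7421) + 29014/31312 = 46071/(10423 - 5675/7421) + 29014*(1/31312) = 46071/(10423 - 1*5675/7421) + 14507/15656 = 46071/(10423 - 5675/7421) + 14507/15656 = 46071/(77343408/7421) + 14507/15656 = 46071*(7421/77343408) + 14507/15656 = 37988099/8593712 + 14507/15656 = 89926332241/16817894384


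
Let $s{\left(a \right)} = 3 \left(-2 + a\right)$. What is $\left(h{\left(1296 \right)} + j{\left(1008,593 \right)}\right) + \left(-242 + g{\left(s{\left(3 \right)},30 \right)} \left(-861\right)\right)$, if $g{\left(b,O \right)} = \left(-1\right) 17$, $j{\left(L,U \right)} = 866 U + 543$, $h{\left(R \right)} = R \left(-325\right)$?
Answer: $107276$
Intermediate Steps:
$h{\left(R \right)} = - 325 R$
$s{\left(a \right)} = -6 + 3 a$
$j{\left(L,U \right)} = 543 + 866 U$
$g{\left(b,O \right)} = -17$
$\left(h{\left(1296 \right)} + j{\left(1008,593 \right)}\right) + \left(-242 + g{\left(s{\left(3 \right)},30 \right)} \left(-861\right)\right) = \left(\left(-325\right) 1296 + \left(543 + 866 \cdot 593\right)\right) - -14395 = \left(-421200 + \left(543 + 513538\right)\right) + \left(-242 + 14637\right) = \left(-421200 + 514081\right) + 14395 = 92881 + 14395 = 107276$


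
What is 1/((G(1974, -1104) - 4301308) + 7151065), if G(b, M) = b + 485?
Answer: 1/2852216 ≈ 3.5060e-7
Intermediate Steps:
G(b, M) = 485 + b
1/((G(1974, -1104) - 4301308) + 7151065) = 1/(((485 + 1974) - 4301308) + 7151065) = 1/((2459 - 4301308) + 7151065) = 1/(-4298849 + 7151065) = 1/2852216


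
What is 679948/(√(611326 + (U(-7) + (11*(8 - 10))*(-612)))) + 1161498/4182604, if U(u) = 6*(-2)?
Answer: 580749/2091302 + 339974*√624778/312389 ≈ 860.50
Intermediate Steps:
U(u) = -12
679948/(√(611326 + (U(-7) + (11*(8 - 10))*(-612)))) + 1161498/4182604 = 679948/(√(611326 + (-12 + (11*(8 - 10))*(-612)))) + 1161498/4182604 = 679948/(√(611326 + (-12 + (11*(-2))*(-612)))) + 1161498*(1/4182604) = 679948/(√(611326 + (-12 - 22*(-612)))) + 580749/2091302 = 679948/(√(611326 + (-12 + 13464))) + 580749/2091302 = 679948/(√(611326 + 13452)) + 580749/2091302 = 679948/(√624778) + 580749/2091302 = 679948*(√624778/624778) + 580749/2091302 = 339974*√624778/312389 + 580749/2091302 = 580749/2091302 + 339974*√624778/312389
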